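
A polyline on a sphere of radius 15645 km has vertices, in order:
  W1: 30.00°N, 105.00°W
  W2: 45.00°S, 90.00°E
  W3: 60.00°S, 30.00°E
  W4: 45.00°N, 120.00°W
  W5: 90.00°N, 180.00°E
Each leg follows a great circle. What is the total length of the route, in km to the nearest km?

Leg W1→W2: central angle 2.8086 rad, distance 43940.1 km.
Leg W2→W3: central angle 0.6614 rad, distance 10347.2 km.
Leg W3→W4: central angle 2.7352 rad, distance 42792.4 km.
Leg W4→W5: central angle 0.7854 rad, distance 12287.6 km.
Total: 43940.1 + 10347.2 + 42792.4 + 12287.6 ≈ 109367 km.

109367 km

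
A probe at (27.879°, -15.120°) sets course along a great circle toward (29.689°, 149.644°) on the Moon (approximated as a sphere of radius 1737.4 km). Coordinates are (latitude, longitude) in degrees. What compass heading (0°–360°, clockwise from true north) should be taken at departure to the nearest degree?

15°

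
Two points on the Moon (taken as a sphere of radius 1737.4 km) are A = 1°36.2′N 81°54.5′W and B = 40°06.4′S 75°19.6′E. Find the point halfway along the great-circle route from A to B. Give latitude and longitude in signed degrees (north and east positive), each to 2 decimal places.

Central angle δ = 2.3790 rad. Interpolating on the sphere with fraction f = 0.5:
P = [sin((1−f)δ)·A + sin(fδ)·B] / sin δ = 1.3436·A + 1.3436·B in Cartesian coordinates,
giving P = (0.4493, -0.3356, -0.8279), i.e. latitude -55.89°, longitude -36.75°.

-55.89°, -36.75°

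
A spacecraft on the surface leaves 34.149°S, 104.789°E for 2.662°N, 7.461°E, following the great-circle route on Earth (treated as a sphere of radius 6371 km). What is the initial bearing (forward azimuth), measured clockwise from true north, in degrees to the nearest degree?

Δλ = -97.328° = -1.6987 rad.
y = sin Δλ · cos φ₂ = (-0.9918)(0.9989) = -0.9908
x = cos φ₁ sin φ₂ − sin φ₁ cos φ₂ cos Δλ = (0.8276)(0.0464) − (-0.5613)(0.9989)(-0.1275) = -0.0331
θ = atan2(y, x) = -91.91°; adding 360° gives 268°.

268°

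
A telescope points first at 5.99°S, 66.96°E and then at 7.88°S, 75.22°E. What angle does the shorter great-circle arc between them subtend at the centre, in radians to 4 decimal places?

0.1469 rad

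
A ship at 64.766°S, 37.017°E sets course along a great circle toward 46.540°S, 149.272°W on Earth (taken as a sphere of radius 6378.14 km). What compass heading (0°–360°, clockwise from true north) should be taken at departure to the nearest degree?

Δλ = 173.711° = 3.0318 rad.
y = sin Δλ · cos φ₂ = (0.1095)(0.6878) = 0.0753
x = cos φ₁ sin φ₂ − sin φ₁ cos φ₂ cos Δλ = (0.4263)(-0.7259) − (-0.9046)(0.6878)(-0.9940) = -0.9279
θ = atan2(y, x) = 175.36°, so the bearing is 175°.

175°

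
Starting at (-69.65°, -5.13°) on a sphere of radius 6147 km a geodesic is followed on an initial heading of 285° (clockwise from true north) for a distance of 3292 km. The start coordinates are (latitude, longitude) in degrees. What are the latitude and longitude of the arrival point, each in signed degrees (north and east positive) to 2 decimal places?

-49.50°, -54.50°

Angular distance δ = d/R = 3292/6147 = 0.53555 rad; initial bearing θ = 4.9742 rad.
sin φ₂ = sin φ₁ cos δ + cos φ₁ sin δ cos θ = (-0.9376)(0.8600) + (0.3478)(0.5103)(0.2588) = -0.7604, so φ₂ = -49.50°.
Δλ = atan2(sin θ sin δ cos φ₁, cos δ − sin φ₁ sin φ₂) = atan2(-0.1714, 0.1471) = -49.372°.
λ₂ = -5.130° − 49.372° = -54.50°.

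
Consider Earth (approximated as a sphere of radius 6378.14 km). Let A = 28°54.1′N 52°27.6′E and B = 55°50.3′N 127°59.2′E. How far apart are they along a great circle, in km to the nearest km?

With latitudes φ₁ = 28.902°, φ₂ = 55.838° and longitude difference Δλ = 75.527°:
Haversine: a = sin²(Δφ/2) + cos φ₁ cos φ₂ sin²(Δλ/2) = 0.0542 + (0.8755)(0.5615)(0.3750) = 0.23861.
Central angle c = 2·arcsin(√a) = 1.02069 rad.
Distance = R·c = 6378.14 × 1.0207 ≈ 6510 km.

6510 km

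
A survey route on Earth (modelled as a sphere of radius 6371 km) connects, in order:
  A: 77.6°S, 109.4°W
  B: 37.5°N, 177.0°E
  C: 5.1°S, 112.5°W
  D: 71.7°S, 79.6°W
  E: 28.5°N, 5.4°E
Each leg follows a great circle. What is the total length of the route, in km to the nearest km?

Leg A→B: central angle 2.1489 rad, distance 13690.8 km.
Leg B→C: central angle 1.3596 rad, distance 8661.8 km.
Leg C→D: central angle 1.2164 rad, distance 7749.9 km.
Leg D→E: central angle 2.0142 rad, distance 12832.2 km.
Total: 13690.8 + 8661.8 + 7749.9 + 12832.2 ≈ 42935 km.

42935 km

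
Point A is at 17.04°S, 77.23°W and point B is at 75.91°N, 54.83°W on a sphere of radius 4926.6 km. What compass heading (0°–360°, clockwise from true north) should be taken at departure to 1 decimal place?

5.3°

Δλ = 22.400° = 0.3910 rad.
y = sin Δλ · cos φ₂ = (0.3811)(0.2434) = 0.0928
x = cos φ₁ sin φ₂ − sin φ₁ cos φ₂ cos Δλ = (0.9561)(0.9699) − (-0.2930)(0.2434)(0.9245) = 0.9933
θ = atan2(y, x) = 5.34°, so the bearing is 5.3°.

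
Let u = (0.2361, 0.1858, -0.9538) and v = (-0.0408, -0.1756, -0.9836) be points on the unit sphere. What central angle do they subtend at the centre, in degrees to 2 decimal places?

26.37°

u·v = 0.8959; |u| = 1.0000, |v| = 1.0000.
cos θ = (u·v)/(|u||v|) = 0.8959, so θ = 26.37°.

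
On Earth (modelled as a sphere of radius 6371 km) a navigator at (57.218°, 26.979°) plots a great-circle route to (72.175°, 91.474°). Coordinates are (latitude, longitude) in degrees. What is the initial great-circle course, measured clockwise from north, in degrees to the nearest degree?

With φ₁ = 0.9986, φ₂ = 1.2597, Δλ = 1.1257 rad, the forward-azimuth formula gives
θ = atan2( sin Δλ cos φ₂ , cos φ₁ sin φ₂ − sin φ₁ cos φ₂ cos Δλ ) = atan2(0.2763, 0.4046) = 34.32°.
So the initial bearing is 34°.

34°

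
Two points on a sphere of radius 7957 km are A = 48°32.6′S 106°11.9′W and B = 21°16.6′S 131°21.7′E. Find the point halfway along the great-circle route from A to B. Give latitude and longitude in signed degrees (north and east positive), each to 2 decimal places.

-54.17°, 175.46°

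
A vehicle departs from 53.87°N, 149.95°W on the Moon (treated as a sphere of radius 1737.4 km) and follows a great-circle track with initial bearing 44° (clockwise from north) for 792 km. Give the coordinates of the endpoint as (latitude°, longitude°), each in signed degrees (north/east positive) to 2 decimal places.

65.77°, -101.77°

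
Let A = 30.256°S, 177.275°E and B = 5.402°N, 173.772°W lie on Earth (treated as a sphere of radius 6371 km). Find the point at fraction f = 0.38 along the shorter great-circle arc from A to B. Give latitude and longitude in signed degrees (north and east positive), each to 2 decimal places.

-16.75°, -178.98°

The central angle between A and B is δ = 0.6401 rad.
With f = 0.38, the slerp weights are sin((1−f)δ)/sin δ = 0.6471 and sin(fδ)/sin δ = 0.4032.
Weighted sum of the unit vectors: (0.6471)·(-0.8628,0.0411,-0.5039) + (0.4032)·(-0.9897,-0.1080,0.0941) = (-0.9574, -0.0170, -0.2881).
Converting back: φ = atan2(z, √(x²+y²)) = -16.75°, λ = atan2(y, x) = -178.98°.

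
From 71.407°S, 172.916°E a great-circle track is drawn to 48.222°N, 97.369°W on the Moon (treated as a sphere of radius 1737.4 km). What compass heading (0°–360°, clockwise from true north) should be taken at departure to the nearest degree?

Δλ = 89.715° = 1.5658 rad.
y = sin Δλ · cos φ₂ = (1.0000)(0.6662) = 0.6662
x = cos φ₁ sin φ₂ − sin φ₁ cos φ₂ cos Δλ = (0.3188)(0.7457) − (-0.9478)(0.6662)(0.0050) = 0.2409
θ = atan2(y, x) = 70.12°, so the bearing is 70°.

70°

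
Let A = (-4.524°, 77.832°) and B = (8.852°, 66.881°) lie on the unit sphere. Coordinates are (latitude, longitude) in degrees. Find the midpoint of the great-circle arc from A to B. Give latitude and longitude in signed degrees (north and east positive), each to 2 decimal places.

The central angle between A and B is δ = 0.3014 rad.
With f = 0.5, the slerp weights are sin((1−f)δ)/sin δ = 0.5057 and sin(fδ)/sin δ = 0.5057.
Weighted sum of the unit vectors: (0.5057)·(0.2101,0.9745,-0.0789) + (0.5057)·(0.3880,0.9087,0.1539) = (0.3025, 0.9524, 0.0379).
Converting back: φ = atan2(z, √(x²+y²)) = 2.17°, λ = atan2(y, x) = 72.38°.

2.17°, 72.38°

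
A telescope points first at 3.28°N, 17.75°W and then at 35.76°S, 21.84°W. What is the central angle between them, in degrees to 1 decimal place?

With latitudes φ₁ = 3.280°, φ₂ = -35.760° and longitude difference Δλ = -4.090°:
cos c = sin φ₁ sin φ₂ + cos φ₁ cos φ₂ cos Δλ = (0.0572)(-0.5844) + (0.9984)(0.8115)(0.9975) = 0.77464,
so c = arccos(0.77464) = 0.68465 rad.
So the angular separation is 39.2°.

39.2°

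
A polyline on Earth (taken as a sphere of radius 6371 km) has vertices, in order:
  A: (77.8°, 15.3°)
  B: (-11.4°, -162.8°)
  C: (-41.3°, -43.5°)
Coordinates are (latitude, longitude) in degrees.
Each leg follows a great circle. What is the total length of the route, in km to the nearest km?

24117 km

Leg A→B: central angle 1.9826 rad, distance 12631.0 km.
Leg B→C: central angle 1.8028 rad, distance 11485.8 km.
Total: 12631.0 + 11485.8 ≈ 24117 km.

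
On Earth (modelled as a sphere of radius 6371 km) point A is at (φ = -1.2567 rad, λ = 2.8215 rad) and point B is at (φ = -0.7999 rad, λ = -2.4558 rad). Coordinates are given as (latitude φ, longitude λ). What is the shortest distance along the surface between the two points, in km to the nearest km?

4127 km

With latitudes φ₁ = -72.004°, φ₂ = -45.831° and longitude difference Δλ = 57.633°:
cos c = sin φ₁ sin φ₂ + cos φ₁ cos φ₂ cos Δλ = (-0.9511)(-0.7173) + (0.3090)(0.6968)(0.5353) = 0.79744,
so c = arccos(0.79744) = 0.64776 rad.
Distance = R·c = 6371 × 0.6478 ≈ 4127 km.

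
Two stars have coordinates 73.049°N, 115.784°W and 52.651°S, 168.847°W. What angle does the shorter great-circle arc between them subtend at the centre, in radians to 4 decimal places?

2.2838 rad

Let φ₁ = 1.2749 rad, φ₂ = -0.9189 rad, and Δλ = -0.9261 rad.
Haversine: a = sin²(Δφ/2) + cos φ₁ cos φ₂ sin²(Δλ/2) = 0.7918 + (0.2916)(0.6067)(0.1995) = 0.82706.
Central angle c = 2·arcsin(√a) = 2.28382 rad.
So the angular separation is 2.2838 rad.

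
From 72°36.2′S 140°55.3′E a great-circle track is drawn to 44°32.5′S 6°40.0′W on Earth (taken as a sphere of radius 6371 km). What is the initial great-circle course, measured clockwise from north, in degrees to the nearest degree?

Δλ = -147.588° = -2.5759 rad.
y = sin Δλ · cos φ₂ = (-0.5360)(0.7127) = -0.3820
x = cos φ₁ sin φ₂ − sin φ₁ cos φ₂ cos Δλ = (0.2990)(-0.7014) − (-0.9543)(0.7127)(-0.8442) = -0.7839
θ = atan2(y, x) = -154.02°; adding 360° gives 206°.

206°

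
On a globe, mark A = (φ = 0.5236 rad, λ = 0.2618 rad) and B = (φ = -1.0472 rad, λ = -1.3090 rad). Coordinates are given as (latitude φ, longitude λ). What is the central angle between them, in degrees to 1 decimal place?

In radians: φ₁ = 0.5236, φ₂ = -1.0472, Δλ = -90.000° = -1.5708 rad.
Haversine: a = sin²(Δφ/2) + cos φ₁ cos φ₂ sin²(Δλ/2) = 0.5000 + (0.8660)(0.5000)(0.5000) = 0.71651.
Central angle c = 2·arcsin(√a) = 2.01863 rad.
So the angular separation is 115.7°.

115.7°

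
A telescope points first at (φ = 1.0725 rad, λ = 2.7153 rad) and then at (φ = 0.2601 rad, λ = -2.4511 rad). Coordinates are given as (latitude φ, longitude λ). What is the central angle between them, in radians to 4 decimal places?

1.1280 rad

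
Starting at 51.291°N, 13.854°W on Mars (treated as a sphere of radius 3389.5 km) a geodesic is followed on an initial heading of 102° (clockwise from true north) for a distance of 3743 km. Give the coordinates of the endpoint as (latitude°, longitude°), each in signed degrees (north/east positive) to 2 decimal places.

Angular distance δ = d/R = 3743/3389.5 = 1.10429 rad; initial bearing θ = 1.7802 rad.
sin φ₂ = sin φ₁ cos δ + cos φ₁ sin δ cos θ = (0.7803)(0.4498) + (0.6254)(0.8931)(-0.2079) = 0.2348, so φ₂ = 13.58°.
Δλ = atan2(sin θ sin δ cos φ₁, cos δ − sin φ₁ sin φ₂) = atan2(0.5463, 0.2665) = 63.996°.
λ₂ = -13.854° + 63.996° = 50.14°.

13.58°, 50.14°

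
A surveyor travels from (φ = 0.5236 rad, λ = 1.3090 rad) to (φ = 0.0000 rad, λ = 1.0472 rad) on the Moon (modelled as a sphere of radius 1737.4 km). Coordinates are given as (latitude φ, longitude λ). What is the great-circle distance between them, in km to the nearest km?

Let φ₁ = 0.5236 rad, φ₂ = 0.0000 rad, and Δλ = -0.2618 rad.
Haversine: a = sin²(Δφ/2) + cos φ₁ cos φ₂ sin²(Δλ/2) = 0.0670 + (0.8660)(1.0000)(0.0170) = 0.08174.
Central angle c = 2·arcsin(√a) = 0.57990 rad.
Distance = R·c = 1737.4 × 0.5799 ≈ 1008 km.

1008 km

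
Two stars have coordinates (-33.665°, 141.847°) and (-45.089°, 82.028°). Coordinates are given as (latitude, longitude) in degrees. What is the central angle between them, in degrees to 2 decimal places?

46.53°

With latitudes φ₁ = -33.665°, φ₂ = -45.089° and longitude difference Δλ = -59.819°:
cos c = sin φ₁ sin φ₂ + cos φ₁ cos φ₂ cos Δλ = (-0.5543)(-0.7082) + (0.8323)(0.7060)(0.5027) = 0.68799,
so c = arccos(0.68799) = 0.81208 rad.
So the angular separation is 46.53°.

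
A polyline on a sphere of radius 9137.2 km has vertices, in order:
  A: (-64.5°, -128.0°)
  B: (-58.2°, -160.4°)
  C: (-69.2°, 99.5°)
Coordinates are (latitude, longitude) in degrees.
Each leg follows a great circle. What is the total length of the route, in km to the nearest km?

9078 km

Leg A→B: central angle 0.2886 rad, distance 2636.9 km.
Leg B→C: central angle 0.7049 rad, distance 6440.7 km.
Total: 2636.9 + 6440.7 ≈ 9078 km.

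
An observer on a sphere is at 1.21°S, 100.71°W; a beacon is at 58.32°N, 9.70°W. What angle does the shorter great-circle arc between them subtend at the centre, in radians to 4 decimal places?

1.5980 rad

In radians: φ₁ = -0.0211, φ₂ = 1.0179, Δλ = 91.010° = 1.5884 rad.
Haversine: a = sin²(Δφ/2) + cos φ₁ cos φ₂ sin²(Δλ/2) = 0.2465 + (0.9998)(0.5252)(0.5088) = 0.51361.
Central angle c = 2·arcsin(√a) = 1.59803 rad.
So the angular separation is 1.5980 rad.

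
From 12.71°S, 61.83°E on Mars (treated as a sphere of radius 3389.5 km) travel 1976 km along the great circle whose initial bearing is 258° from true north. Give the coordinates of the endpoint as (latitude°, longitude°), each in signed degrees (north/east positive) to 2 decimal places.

-17.18°, 27.52°

Angular distance δ = d/R = 1976/3389.5 = 0.58298 rad; initial bearing θ = 4.5029 rad.
sin φ₂ = sin φ₁ cos δ + cos φ₁ sin δ cos θ = (-0.2200)(0.8348) + (0.9755)(0.5505)(-0.2079) = -0.2953, so φ₂ = -17.18°.
Δλ = atan2(sin θ sin δ cos φ₁, cos δ − sin φ₁ sin φ₂) = atan2(-0.5253, 0.7699) = -34.307°.
λ₂ = 61.830° − 34.307° = 27.52°.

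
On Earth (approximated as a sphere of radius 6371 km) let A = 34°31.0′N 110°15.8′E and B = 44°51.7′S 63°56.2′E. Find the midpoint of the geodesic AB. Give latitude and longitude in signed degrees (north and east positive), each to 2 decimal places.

Central angle δ = 1.5672 rad. Interpolating on the sphere with fraction f = 0.5:
P = [sin((1−f)δ)·A + sin(fδ)·B] / sin δ = 0.7058·A + 0.7058·B in Cartesian coordinates,
giving P = (0.0184, 0.9950, -0.0979), i.e. latitude -5.62°, longitude 88.94°.

-5.62°, 88.94°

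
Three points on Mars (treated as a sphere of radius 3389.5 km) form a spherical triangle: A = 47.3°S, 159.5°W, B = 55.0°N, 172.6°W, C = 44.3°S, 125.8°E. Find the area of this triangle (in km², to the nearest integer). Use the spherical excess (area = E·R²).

Side lengths (central angles): a = 1.9572, b = 0.8745, c = 1.7958 rad; semiperimeter s = 2.3138.
By l'Huilier's theorem, tan(E/4) = √[tan(s/2) tan((s−a)/2) tan((s−b)/2) tan((s−c)/2)], giving spherical excess E = 1.1974 rad.
Area = E·R² = 1.1974 × (3389.5)² ≈ 13756743 km².

13756743 km²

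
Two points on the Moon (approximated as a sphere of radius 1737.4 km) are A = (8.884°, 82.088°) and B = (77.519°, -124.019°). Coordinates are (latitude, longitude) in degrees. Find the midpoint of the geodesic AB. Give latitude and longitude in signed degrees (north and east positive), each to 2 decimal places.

54.74°, 88.92°

The central angle between A and B is δ = 1.6118 rad.
With f = 0.5, the slerp weights are sin((1−f)δ)/sin δ = 0.7220 and sin(fδ)/sin δ = 0.7220.
Weighted sum of the unit vectors: (0.7220)·(0.1360,0.9786,0.1544) + (0.7220)·(-0.1209,-0.1791,0.9764) = (0.0109, 0.5773, 0.8165).
Converting back: φ = atan2(z, √(x²+y²)) = 54.74°, λ = atan2(y, x) = 88.92°.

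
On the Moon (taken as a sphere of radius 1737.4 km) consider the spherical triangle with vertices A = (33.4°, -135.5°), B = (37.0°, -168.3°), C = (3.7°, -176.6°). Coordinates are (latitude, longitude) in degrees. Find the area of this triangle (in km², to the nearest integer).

Side lengths (central angles): a = 0.5962, b = 0.8455, c = 0.4697 rad; semiperimeter s = 0.9557.
By l'Huilier's theorem, tan(E/4) = √[tan(s/2) tan((s−a)/2) tan((s−b)/2) tan((s−c)/2)], giving spherical excess E = 0.1434 rad.
Area = E·R² = 0.1434 × (1737.4)² ≈ 432881 km².

432881 km²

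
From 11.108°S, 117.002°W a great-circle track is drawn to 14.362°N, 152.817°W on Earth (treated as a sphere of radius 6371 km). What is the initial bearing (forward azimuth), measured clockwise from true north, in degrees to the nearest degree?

With φ₁ = -0.1939, φ₂ = 0.2507, Δλ = -0.6251 rad, the forward-azimuth formula gives
θ = atan2( sin Δλ cos φ₂ , cos φ₁ sin φ₂ − sin φ₁ cos φ₂ cos Δλ ) = atan2(-0.5669, 0.3947) = -55.15°.
Adding 360° brings this into [0°, 360°): 305°.

305°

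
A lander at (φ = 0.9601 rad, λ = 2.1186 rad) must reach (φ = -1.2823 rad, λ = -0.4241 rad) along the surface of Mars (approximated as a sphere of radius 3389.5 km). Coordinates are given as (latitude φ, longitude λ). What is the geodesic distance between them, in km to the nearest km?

With latitudes φ₁ = 55.010°, φ₂ = -73.470° and longitude difference Δλ = -145.686°:
cos c = sin φ₁ sin φ₂ + cos φ₁ cos φ₂ cos Δλ = (0.8192)(-0.9587) + (0.5734)(0.2845)(-0.8260) = -0.92015,
so c = arccos(-0.92015) = 2.73925 rad.
Distance = R·c = 3389.5 × 2.7393 ≈ 9285 km.

9285 km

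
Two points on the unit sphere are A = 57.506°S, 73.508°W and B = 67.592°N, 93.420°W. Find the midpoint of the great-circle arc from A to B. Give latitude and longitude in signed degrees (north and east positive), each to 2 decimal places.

5.12°, -81.76°

The central angle between A and B is δ = 2.1984 rad.
With f = 0.5, the slerp weights are sin((1−f)δ)/sin δ = 1.1006 and sin(fδ)/sin δ = 1.1006.
Weighted sum of the unit vectors: (1.1006)·(0.1525,-0.5151,-0.8434) + (1.1006)·(-0.0227,-0.3805,0.9245) = (0.1428, -0.9857, 0.0892).
Converting back: φ = atan2(z, √(x²+y²)) = 5.12°, λ = atan2(y, x) = -81.76°.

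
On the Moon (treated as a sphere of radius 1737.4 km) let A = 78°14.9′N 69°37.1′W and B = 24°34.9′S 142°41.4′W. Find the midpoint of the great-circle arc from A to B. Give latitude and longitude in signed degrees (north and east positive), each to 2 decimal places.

The central angle between A and B is δ = 1.9319 rad.
With f = 0.5, the slerp weights are sin((1−f)δ)/sin δ = 0.8793 and sin(fδ)/sin δ = 0.8793.
Weighted sum of the unit vectors: (0.8793)·(0.0709,-0.1909,0.9790) + (0.8793)·(-0.7233,-0.5512,-0.4160) = (-0.5736, -0.6526, 0.4951).
Converting back: φ = atan2(z, √(x²+y²)) = 29.68°, λ = atan2(y, x) = -131.32°.

29.68°, -131.32°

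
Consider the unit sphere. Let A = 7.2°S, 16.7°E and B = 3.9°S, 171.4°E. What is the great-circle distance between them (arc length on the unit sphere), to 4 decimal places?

2.6602

With latitudes φ₁ = -7.200°, φ₂ = -3.900° and longitude difference Δλ = 154.700°:
cos c = sin φ₁ sin φ₂ + cos φ₁ cos φ₂ cos Δλ = (-0.1253)(-0.0680) + (0.9921)(0.9977)(-0.9041) = -0.88635,
so c = arccos(-0.88635) = 2.66020 rad.
On the unit sphere the arc length equals the central angle: 2.6602.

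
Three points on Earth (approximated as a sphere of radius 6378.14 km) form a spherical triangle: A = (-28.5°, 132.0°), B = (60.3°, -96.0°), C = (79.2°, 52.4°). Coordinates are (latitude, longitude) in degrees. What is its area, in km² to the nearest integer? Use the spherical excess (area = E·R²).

49233952 km²

Side lengths (central angles): a = 0.6854, b = 2.0253, c = 2.3544 rad; semiperimeter s = 2.5325.
By l'Huilier's theorem, tan(E/4) = √[tan(s/2) tan((s−a)/2) tan((s−b)/2) tan((s−c)/2)], giving spherical excess E = 1.2103 rad.
Area = E·R² = 1.2103 × (6378.14)² ≈ 49233952 km².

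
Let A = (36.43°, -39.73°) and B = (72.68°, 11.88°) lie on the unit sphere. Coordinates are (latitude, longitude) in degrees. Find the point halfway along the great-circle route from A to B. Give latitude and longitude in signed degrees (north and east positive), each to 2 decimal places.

56.71°, -26.46°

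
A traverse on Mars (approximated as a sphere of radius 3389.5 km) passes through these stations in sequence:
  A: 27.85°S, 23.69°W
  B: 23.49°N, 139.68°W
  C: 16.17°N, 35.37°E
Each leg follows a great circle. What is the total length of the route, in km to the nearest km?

Leg A→B: central angle 2.1431 rad, distance 7264.0 km.
Leg B→C: central angle 2.4443 rad, distance 8284.8 km.
Total: 7264.0 + 8284.8 ≈ 15549 km.

15549 km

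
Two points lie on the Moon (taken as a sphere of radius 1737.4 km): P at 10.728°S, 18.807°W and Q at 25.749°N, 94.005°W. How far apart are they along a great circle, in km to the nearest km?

In radians: φ₁ = -0.1872, φ₂ = 0.4494, Δλ = -75.198° = -1.3125 rad.
Haversine: a = sin²(Δφ/2) + cos φ₁ cos φ₂ sin²(Δλ/2) = 0.0980 + (0.9825)(0.9007)(0.3723) = 0.42739.
Central angle c = 2·arcsin(√a) = 1.42506 rad.
Distance = R·c = 1737.4 × 1.4251 ≈ 2476 km.

2476 km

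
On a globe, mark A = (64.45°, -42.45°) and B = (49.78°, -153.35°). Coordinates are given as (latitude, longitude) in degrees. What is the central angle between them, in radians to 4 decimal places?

0.9403 rad

In radians: φ₁ = 1.1249, φ₂ = 0.8688, Δλ = -110.900° = -1.9356 rad.
Haversine: a = sin²(Δφ/2) + cos φ₁ cos φ₂ sin²(Δλ/2) = 0.0163 + (0.4313)(0.6457)(0.6784) = 0.20523.
Central angle c = 2·arcsin(√a) = 0.94030 rad.
So the angular separation is 0.9403 rad.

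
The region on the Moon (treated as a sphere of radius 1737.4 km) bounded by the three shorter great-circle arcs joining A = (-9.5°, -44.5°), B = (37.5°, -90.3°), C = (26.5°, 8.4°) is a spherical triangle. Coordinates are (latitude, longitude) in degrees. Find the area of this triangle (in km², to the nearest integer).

Side lengths (central angles): a = 1.4058, b = 1.0942, c = 1.1096 rad; semiperimeter s = 1.8048.
By l'Huilier's theorem, tan(E/4) = √[tan(s/2) tan((s−a)/2) tan((s−b)/2) tan((s−c)/2)], giving spherical excess E = 0.7338 rad.
Area = E·R² = 0.7338 × (1737.4)² ≈ 2214880 km².

2214880 km²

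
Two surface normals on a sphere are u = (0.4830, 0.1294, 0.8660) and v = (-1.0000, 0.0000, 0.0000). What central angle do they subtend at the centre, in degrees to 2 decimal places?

118.88°

u·v = -0.4830; |u| = 1.0000, |v| = 1.0000.
cos θ = (u·v)/(|u||v|) = -0.4830, so θ = 118.88°.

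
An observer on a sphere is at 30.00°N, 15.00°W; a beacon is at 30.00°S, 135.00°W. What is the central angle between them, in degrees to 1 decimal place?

In radians: φ₁ = 0.5236, φ₂ = -0.5236, Δλ = -120.000° = -2.0944 rad.
cos c = sin φ₁ sin φ₂ + cos φ₁ cos φ₂ cos Δλ = (0.5000)(-0.5000) + (0.8660)(0.8660)(-0.5000) = -0.62500,
so c = arccos(-0.62500) = 2.24593 rad.
So the angular separation is 128.7°.

128.7°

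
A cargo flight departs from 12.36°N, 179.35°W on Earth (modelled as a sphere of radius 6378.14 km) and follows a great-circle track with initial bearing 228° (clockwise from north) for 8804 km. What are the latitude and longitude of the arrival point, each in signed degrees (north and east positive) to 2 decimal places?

Angular distance δ = d/R = 8804/6378.14 = 1.38034 rad; initial bearing θ = 3.9794 rad.
sin φ₂ = sin φ₁ cos δ + cos φ₁ sin δ cos θ = (0.2141)(0.1893) + (0.9768)(0.9819)(-0.6691) = -0.6013, so φ₂ = -36.96°.
Δλ = atan2(sin θ sin δ cos φ₁, cos δ − sin φ₁ sin φ₂) = atan2(-0.7128, 0.3180) = -65.956°.
λ₂ = -179.350° − 65.956° = -245.31° → 114.69° after wrapping to (−180°, 180°].

-36.96°, 114.69°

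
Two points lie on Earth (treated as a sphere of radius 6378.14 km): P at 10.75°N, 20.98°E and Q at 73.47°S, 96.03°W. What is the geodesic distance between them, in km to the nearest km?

12001 km

Let φ₁ = 0.1876 rad, φ₂ = -1.2823 rad, and Δλ = -2.0422 rad.
cos c = sin φ₁ sin φ₂ + cos φ₁ cos φ₂ cos Δλ = (0.1865)(-0.9587) + (0.9825)(0.2845)(-0.4541) = -0.30576,
so c = arccos(-0.30576) = 1.88153 rad.
Distance = R·c = 6378.14 × 1.8815 ≈ 12001 km.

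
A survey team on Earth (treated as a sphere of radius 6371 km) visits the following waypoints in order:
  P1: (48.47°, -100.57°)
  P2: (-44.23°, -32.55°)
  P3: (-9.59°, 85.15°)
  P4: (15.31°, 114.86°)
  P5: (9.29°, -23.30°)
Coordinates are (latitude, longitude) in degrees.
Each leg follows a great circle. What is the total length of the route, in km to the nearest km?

Leg P1→P2: central angle 1.9224 rad, distance 12247.4 km.
Leg P2→P3: central angle 1.7846 rad, distance 11369.9 km.
Leg P3→P4: central angle 0.6729 rad, distance 4287.0 km.
Leg P4→P5: central angle 2.3003 rad, distance 14655.4 km.
Total: 12247.4 + 11369.9 + 4287.0 + 14655.4 ≈ 42560 km.

42560 km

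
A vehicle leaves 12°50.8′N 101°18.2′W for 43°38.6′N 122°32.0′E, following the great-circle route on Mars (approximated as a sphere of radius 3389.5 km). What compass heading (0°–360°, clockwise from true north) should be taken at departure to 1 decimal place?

327.6°

With φ₁ = 0.2242, φ₂ = 0.7617, Δλ = -2.3765 rad, the forward-azimuth formula gives
θ = atan2( sin Δλ cos φ₂ , cos φ₁ sin φ₂ − sin φ₁ cos φ₂ cos Δλ ) = atan2(-0.5012, 0.7889) = -32.43°.
Adding 360° brings this into [0°, 360°): 327.6°.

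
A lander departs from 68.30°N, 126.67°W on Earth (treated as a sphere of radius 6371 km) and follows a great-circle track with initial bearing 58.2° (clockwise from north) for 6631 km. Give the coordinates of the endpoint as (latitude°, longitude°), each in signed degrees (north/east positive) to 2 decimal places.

Angular distance δ = d/R = 6631/6371 = 1.04081 rad; initial bearing θ = 1.0158 rad.
sin φ₂ = sin φ₁ cos δ + cos φ₁ sin δ cos θ = (0.9291)(0.5055) + (0.3697)(0.8628)(0.5270) = 0.6378, so φ₂ = 39.63°.
Δλ = atan2(sin θ sin δ cos φ₁, cos δ − sin φ₁ sin φ₂) = atan2(0.2711, -0.0871) = 107.807°.
λ₂ = -126.670° + 107.807° = -18.86°.

39.63°, -18.86°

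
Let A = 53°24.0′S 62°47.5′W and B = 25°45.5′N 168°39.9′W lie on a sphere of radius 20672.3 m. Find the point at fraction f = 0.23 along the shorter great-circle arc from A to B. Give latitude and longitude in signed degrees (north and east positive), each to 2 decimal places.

The central angle between A and B is δ = 2.0895 rad.
With f = 0.23, the slerp weights are sin((1−f)δ)/sin δ = 1.1506 and sin(fδ)/sin δ = 0.5323.
Weighted sum of the unit vectors: (1.1506)·(0.2726,-0.5303,-0.8028) + (0.5323)·(-0.8831,-0.1770,0.4346) = (-0.1564, -0.7044, -0.6924).
Converting back: φ = atan2(z, √(x²+y²)) = -43.82°, λ = atan2(y, x) = -102.52°.

-43.82°, -102.52°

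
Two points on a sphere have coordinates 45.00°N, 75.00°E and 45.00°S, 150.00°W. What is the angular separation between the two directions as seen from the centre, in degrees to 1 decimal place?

Let φ₁ = 0.7854 rad, φ₂ = -0.7854 rad, and Δλ = 2.3562 rad.
Haversine: a = sin²(Δφ/2) + cos φ₁ cos φ₂ sin²(Δλ/2) = 0.5000 + (0.7071)(0.7071)(0.8536) = 0.92678.
Central angle c = 2·arcsin(√a) = 2.59356 rad.
So the angular separation is 148.6°.

148.6°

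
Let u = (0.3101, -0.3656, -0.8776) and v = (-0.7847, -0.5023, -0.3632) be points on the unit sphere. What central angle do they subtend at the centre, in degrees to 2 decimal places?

74.99°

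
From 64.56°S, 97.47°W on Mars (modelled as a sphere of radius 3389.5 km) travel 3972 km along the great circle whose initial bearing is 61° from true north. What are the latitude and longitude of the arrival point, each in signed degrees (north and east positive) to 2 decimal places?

Angular distance δ = d/R = 3972/3389.5 = 1.17185 rad; initial bearing θ = 1.0647 rad.
sin φ₂ = sin φ₁ cos δ + cos φ₁ sin δ cos θ = (-0.9030)(0.3884) + (0.4296)(0.9215)(0.4848) = -0.1589, so φ₂ = -9.14°.
Δλ = atan2(sin θ sin δ cos φ₁, cos δ − sin φ₁ sin φ₂) = atan2(0.3462, 0.2450) = 54.717°.
λ₂ = -97.470° + 54.717° = -42.75°.

-9.14°, -42.75°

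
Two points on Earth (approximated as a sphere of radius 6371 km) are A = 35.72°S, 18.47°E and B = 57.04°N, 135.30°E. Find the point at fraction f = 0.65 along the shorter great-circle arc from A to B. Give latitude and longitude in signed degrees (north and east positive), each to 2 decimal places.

Central angle δ = 2.3312 rad. Interpolating on the sphere with fraction f = 0.65:
P = [sin((1−f)δ)·A + sin(fδ)·B] / sin δ = 1.0053·A + 1.3780·B in Cartesian coordinates,
giving P = (0.2412, 0.7859, 0.5694), i.e. latitude 34.71°, longitude 72.94°.

34.71°, 72.94°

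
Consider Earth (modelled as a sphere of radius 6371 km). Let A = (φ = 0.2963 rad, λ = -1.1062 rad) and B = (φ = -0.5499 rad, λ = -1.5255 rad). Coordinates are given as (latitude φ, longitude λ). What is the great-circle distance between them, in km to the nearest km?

In radians: φ₁ = 0.2963, φ₂ = -0.5499, Δλ = -24.024° = -0.4193 rad.
Haversine: a = sin²(Δφ/2) + cos φ₁ cos φ₂ sin²(Δλ/2) = 0.1686 + (0.9564)(0.8526)(0.0433) = 0.20390.
Central angle c = 2·arcsin(√a) = 0.93701 rad.
Distance = R·c = 6371 × 0.9370 ≈ 5970 km.

5970 km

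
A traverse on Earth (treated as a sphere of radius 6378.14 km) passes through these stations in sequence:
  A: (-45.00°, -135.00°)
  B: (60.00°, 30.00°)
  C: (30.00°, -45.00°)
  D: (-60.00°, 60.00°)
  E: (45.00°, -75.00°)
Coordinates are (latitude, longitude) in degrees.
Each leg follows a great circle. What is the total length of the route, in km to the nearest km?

54782 km

Leg A→B: central angle 2.8367 rad, distance 18092.9 km.
Leg B→C: central angle 0.9943 rad, distance 6341.8 km.
Leg C→D: central angle 2.1473 rad, distance 13695.7 km.
Leg D→E: central angle 2.6107 rad, distance 16651.6 km.
Total: 18092.9 + 6341.8 + 13695.7 + 16651.6 ≈ 54782 km.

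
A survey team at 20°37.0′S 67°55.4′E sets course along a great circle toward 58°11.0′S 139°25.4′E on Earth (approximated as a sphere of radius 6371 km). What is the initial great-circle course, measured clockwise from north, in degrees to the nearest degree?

Δλ = 71.500° = 1.2479 rad.
y = sin Δλ · cos φ₂ = (0.9483)(0.5272) = 0.5000
x = cos φ₁ sin φ₂ − sin φ₁ cos φ₂ cos Δλ = (0.9360)(-0.8497) − (-0.3521)(0.5272)(0.3173) = -0.7364
θ = atan2(y, x) = 145.83°, so the bearing is 146°.

146°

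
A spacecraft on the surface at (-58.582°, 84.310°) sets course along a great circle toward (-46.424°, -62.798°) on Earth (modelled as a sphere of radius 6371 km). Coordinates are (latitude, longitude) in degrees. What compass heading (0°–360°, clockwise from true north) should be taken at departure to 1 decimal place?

203.2°

Δλ = -147.108° = -2.5675 rad.
y = sin Δλ · cos φ₂ = (-0.5431)(0.6893) = -0.3743
x = cos φ₁ sin φ₂ − sin φ₁ cos φ₂ cos Δλ = (0.5213)(-0.7245) − (-0.8534)(0.6893)(-0.8397) = -0.8716
θ = atan2(y, x) = -156.76°; adding 360° gives 203.2°.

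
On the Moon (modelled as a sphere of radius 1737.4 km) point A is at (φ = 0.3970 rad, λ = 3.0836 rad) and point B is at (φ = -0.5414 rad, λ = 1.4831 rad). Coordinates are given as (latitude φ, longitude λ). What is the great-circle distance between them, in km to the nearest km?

In radians: φ₁ = 0.3970, φ₂ = -0.5414, Δλ = -91.702° = -1.6005 rad.
cos c = sin φ₁ sin φ₂ + cos φ₁ cos φ₂ cos Δλ = (0.3867)(-0.5153) + (0.9222)(0.8570)(-0.0297) = -0.22273,
so c = arccos(-0.22273) = 1.79541 rad.
Distance = R·c = 1737.4 × 1.7954 ≈ 3119 km.

3119 km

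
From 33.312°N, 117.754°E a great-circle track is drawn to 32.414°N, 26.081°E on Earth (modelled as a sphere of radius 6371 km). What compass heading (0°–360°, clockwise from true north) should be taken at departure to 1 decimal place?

298.7°

With φ₁ = 0.5814, φ₂ = 0.5657, Δλ = -1.6000 rad, the forward-azimuth formula gives
θ = atan2( sin Δλ cos φ₂ , cos φ₁ sin φ₂ − sin φ₁ cos φ₂ cos Δλ ) = atan2(-0.8438, 0.4615) = -61.33°.
Adding 360° brings this into [0°, 360°): 298.7°.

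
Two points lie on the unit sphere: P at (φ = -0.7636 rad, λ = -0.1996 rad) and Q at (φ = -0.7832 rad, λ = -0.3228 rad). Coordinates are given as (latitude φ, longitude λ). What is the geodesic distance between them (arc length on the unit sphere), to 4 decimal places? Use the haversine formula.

0.0903

With latitudes φ₁ = -43.751°, φ₂ = -44.874° and longitude difference Δλ = -7.059°:
Haversine: a = sin²(Δφ/2) + cos φ₁ cos φ₂ sin²(Δλ/2) = 0.0001 + (0.7224)(0.7087)(0.0038) = 0.00204.
Central angle c = 2·arcsin(√a) = 0.09028 rad.
On the unit sphere the arc length equals the central angle: 0.0903.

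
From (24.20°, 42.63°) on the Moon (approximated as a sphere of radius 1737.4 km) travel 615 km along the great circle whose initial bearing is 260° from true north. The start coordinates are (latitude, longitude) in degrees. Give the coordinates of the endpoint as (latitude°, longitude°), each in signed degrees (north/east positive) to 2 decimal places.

Angular distance δ = d/R = 615/1737.4 = 0.35398 rad; initial bearing θ = 4.5379 rad.
sin φ₂ = sin φ₁ cos δ + cos φ₁ sin δ cos θ = (0.4099)(0.9380) + (0.9121)(0.3466)(-0.1736) = 0.3296, so φ₂ = 19.24°.
Δλ = atan2(sin θ sin δ cos φ₁, cos δ − sin φ₁ sin φ₂) = atan2(-0.3114, 0.8029) = -21.197°.
λ₂ = 42.630° − 21.197° = 21.43°.

19.24°, 21.43°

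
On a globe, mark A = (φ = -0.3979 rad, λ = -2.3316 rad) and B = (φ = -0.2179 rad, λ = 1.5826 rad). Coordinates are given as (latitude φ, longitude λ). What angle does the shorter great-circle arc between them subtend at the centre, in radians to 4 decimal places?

With latitudes φ₁ = -22.798°, φ₂ = -12.485° and longitude difference Δλ = -135.733°:
Haversine: a = sin²(Δφ/2) + cos φ₁ cos φ₂ sin²(Δλ/2) = 0.0081 + (0.9219)(0.9764)(0.8580) = 0.78039.
Central angle c = 2·arcsin(√a) = 2.16612 rad.
So the angular separation is 2.1661 rad.

2.1661 rad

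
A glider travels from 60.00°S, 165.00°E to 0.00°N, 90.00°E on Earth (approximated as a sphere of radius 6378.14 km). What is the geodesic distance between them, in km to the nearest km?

9191 km

With latitudes φ₁ = -60.000°, φ₂ = 0.000° and longitude difference Δλ = -75.000°:
cos c = sin φ₁ sin φ₂ + cos φ₁ cos φ₂ cos Δλ = (-0.8660)(0.0000) + (0.5000)(1.0000)(0.2588) = 0.12941,
so c = arccos(0.12941) = 1.44102 rad.
Distance = R·c = 6378.14 × 1.4410 ≈ 9191 km.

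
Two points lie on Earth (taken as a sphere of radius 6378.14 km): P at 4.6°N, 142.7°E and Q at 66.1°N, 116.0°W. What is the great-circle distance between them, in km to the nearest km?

10056 km

In radians: φ₁ = 0.0803, φ₂ = 1.1537, Δλ = 101.300° = 1.7680 rad.
Haversine: a = sin²(Δφ/2) + cos φ₁ cos φ₂ sin²(Δλ/2) = 0.2614 + (0.9968)(0.4051)(0.5980) = 0.50290.
Central angle c = 2·arcsin(√a) = 1.57660 rad.
Distance = R·c = 6378.14 × 1.5766 ≈ 10056 km.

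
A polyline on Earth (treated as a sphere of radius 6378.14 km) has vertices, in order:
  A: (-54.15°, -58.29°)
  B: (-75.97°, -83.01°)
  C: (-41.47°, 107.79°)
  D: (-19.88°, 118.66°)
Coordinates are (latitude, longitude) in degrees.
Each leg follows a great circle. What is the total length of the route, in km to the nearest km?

12198 km

Leg A→B: central angle 0.4144 rad, distance 2643.3 km.
Leg B→C: central angle 1.0882 rad, distance 6941.0 km.
Leg C→D: central angle 0.4098 rad, distance 2613.8 km.
Total: 2643.3 + 6941.0 + 2613.8 ≈ 12198 km.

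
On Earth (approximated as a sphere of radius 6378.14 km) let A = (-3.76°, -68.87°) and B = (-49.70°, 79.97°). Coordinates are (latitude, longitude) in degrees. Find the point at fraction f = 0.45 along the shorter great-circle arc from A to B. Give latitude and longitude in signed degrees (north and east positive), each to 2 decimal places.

Central angle δ = 2.0970 rad. Interpolating on the sphere with fraction f = 0.45:
P = [sin((1−f)δ)·A + sin(fδ)·B] / sin δ = 1.0572·A + 0.9364·B in Cartesian coordinates,
giving P = (0.4857, -0.3876, -0.7835), i.e. latitude -51.58°, longitude -38.58°.

-51.58°, -38.58°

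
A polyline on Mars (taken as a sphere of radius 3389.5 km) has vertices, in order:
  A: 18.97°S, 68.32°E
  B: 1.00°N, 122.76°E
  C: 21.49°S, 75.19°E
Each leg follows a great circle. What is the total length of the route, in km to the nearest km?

Leg A→B: central angle 0.9953 rad, distance 3373.7 km.
Leg B→C: central angle 0.9004 rad, distance 3051.9 km.
Total: 3373.7 + 3051.9 ≈ 6426 km.

6426 km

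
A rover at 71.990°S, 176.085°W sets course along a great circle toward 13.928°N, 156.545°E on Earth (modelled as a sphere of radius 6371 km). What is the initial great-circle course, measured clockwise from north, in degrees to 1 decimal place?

333.5°

Δλ = -27.370° = -0.4777 rad.
y = sin Δλ · cos φ₂ = (-0.4597)(0.9706) = -0.4462
x = cos φ₁ sin φ₂ − sin φ₁ cos φ₂ cos Δλ = (0.3092)(0.2407) − (-0.9510)(0.9706)(0.8881) = 0.8941
θ = atan2(y, x) = -26.52°; adding 360° gives 333.5°.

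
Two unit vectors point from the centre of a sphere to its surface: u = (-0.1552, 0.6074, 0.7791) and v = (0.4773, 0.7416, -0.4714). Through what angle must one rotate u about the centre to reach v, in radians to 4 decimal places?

1.5617 rad

u·v = 0.0091; |u| = 1.0000, |v| = 1.0000.
cos θ = (u·v)/(|u||v|) = 0.0091, so θ = 1.5617 rad.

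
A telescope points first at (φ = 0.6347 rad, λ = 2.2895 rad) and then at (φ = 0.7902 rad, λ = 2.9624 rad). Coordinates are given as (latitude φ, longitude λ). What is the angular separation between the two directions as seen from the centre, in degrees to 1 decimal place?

With latitudes φ₁ = 36.366°, φ₂ = 45.275° and longitude difference Δλ = 38.554°:
Haversine: a = sin²(Δφ/2) + cos φ₁ cos φ₂ sin²(Δλ/2) = 0.0060 + (0.8052)(0.7037)(0.1090) = 0.06779.
Central angle c = 2·arcsin(√a) = 0.52681 rad.
So the angular separation is 30.2°.

30.2°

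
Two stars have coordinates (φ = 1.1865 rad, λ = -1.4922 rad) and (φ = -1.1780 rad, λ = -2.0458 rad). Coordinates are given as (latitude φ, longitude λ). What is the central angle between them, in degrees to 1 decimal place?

With latitudes φ₁ = 67.981°, φ₂ = -67.494° and longitude difference Δλ = -31.719°:
cos c = sin φ₁ sin φ₂ + cos φ₁ cos φ₂ cos Δλ = (0.9271)(-0.9238) + (0.3749)(0.3828)(0.8506) = -0.73439,
so c = arccos(-0.73439) = 2.39556 rad.
So the angular separation is 137.3°.

137.3°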